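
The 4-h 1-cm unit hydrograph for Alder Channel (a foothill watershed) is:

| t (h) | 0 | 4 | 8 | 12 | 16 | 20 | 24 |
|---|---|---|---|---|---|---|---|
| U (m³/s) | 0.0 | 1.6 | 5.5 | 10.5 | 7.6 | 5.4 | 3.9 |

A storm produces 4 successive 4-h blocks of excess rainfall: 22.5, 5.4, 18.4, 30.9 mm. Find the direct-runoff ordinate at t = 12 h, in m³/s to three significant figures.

By discrete convolution, Q_j = Σ (P_i / 10 mm) · U_{j−i}.
At t = 12 h (j=3): Q = (22.5/10)·10.5 + (5.4/10)·5.5 + (18.4/10)·1.6 + (30.9/10)·0.0 = 29.5 m³/s.

Q ≈ 29.5 m³/s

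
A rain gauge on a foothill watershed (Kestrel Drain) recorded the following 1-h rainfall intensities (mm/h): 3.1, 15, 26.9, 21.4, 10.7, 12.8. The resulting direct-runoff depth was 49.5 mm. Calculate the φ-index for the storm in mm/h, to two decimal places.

Only the 5 blocks with intensity above φ contribute runoff: 15, 26.9, 21.4, 10.7, 12.8 mm/h.
Σ(I−φ)·Δt = d  ⇒  (15+26.9+21.4+10.7+12.8 − 5φ)·1 = 49.5
φ = (86.80 − 49.5/1) / 5 = 7.46 mm/h.

φ ≈ 7.46 mm/h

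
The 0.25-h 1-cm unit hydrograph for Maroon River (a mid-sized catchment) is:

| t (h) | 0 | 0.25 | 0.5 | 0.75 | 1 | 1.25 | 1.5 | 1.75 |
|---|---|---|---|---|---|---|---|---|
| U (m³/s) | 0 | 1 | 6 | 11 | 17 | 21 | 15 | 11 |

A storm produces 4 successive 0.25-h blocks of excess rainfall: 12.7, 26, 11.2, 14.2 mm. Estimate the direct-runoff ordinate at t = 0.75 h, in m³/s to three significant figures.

Q ≈ 30.7 m³/s

By discrete convolution, Q_j = Σ (P_i / 10 mm) · U_{j−i}.
At t = 0.75 h (j=3): Q = (12.7/10)·11 + (26/10)·6 + (11.2/10)·1 + (14.2/10)·0 = 30.7 m³/s.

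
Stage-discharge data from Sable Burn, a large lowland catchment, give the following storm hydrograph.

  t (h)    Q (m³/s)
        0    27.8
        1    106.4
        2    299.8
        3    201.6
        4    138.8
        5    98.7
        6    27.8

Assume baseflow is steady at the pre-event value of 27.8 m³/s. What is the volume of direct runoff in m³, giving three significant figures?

V ≈ 2.54 × 10^6 m³

Direct-runoff ordinates (Q − Q_b): 0.0, 78.6, 272.0, 173.8, 111.0, 70.9, 0.0 m³/s.
ΣQ_DR = 706.3 m³/s.
With Δt = 1 h = 3600 s, V = ΣQ_DR · Δt = 706.3 × 3600 = 2.54 × 10^6 m³.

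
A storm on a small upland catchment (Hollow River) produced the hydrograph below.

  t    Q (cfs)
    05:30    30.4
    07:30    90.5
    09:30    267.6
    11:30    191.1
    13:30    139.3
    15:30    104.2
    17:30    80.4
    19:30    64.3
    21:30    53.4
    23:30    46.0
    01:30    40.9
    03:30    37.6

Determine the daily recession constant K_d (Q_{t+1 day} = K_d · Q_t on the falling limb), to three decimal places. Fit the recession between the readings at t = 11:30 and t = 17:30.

Between t = 11:30 and t = 17:30 the flow falls from 191.1 to 80.4 cfs over 3×2 h = 6 h.
Per-interval ratio K = (80.4/191.1)^(1/3) = 0.7493; K_d = K^(24/2) = 0.031.

K_d ≈ 0.031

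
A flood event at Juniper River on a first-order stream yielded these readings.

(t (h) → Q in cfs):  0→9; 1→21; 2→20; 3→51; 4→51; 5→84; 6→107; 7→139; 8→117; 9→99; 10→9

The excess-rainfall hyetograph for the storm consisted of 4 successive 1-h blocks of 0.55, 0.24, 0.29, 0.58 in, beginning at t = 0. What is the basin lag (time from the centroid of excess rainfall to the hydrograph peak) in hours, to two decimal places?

t_L ≈ 4.96 h

Centroid of excess rainfall: t_c = Σ P_i·t̄_i / ΣP_i = 2.0422 h (block centres at 0.5, 1.5, 2.5, 3.5 h).
Hydrograph peak occurs at t = 7 h, so basin lag t_L = 7 − 2.0422 = 4.96 h.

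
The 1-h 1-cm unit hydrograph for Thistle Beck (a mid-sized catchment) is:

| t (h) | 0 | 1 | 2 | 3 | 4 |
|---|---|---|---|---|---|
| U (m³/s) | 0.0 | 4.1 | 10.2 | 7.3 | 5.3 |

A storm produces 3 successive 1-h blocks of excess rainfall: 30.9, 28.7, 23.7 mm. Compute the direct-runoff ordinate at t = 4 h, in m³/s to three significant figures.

Q ≈ 61.5 m³/s

By discrete convolution, Q_j = Σ (P_i / 10 mm) · U_{j−i}.
At t = 4 h (j=4): Q = (30.9/10)·5.3 + (28.7/10)·7.3 + (23.7/10)·10.2 = 61.5 m³/s.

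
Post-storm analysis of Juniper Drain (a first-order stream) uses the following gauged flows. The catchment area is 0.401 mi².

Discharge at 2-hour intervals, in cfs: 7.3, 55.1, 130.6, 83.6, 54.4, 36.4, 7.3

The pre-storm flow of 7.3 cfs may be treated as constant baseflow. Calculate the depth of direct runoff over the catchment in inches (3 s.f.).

d ≈ 2.50 in

Direct runoff: 0.0, 47.8, 123.3, 76.3, 47.1, 29.1, 0.0 cfs; ΣQ_DR = 323.6 cfs.
V = ΣQ_DR · Δt = 323.6 × 7200 s = 2.330 × 10^6 ft³.
Over A = 0.401 mi², depth = V / A = 2.50 in.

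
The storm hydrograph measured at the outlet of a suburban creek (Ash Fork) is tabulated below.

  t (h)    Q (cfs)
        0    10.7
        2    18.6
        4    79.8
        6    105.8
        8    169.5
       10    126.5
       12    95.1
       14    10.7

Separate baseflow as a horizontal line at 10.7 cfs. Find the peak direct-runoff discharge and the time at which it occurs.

Subtracting baseflow gives direct-runoff ordinates: 0.0, 7.9, 69.1, 95.1, 158.8, 115.8, 84.4, 0.0 cfs.
The maximum is 158.8 cfs, occurring at the reading for t = 8 h.

Q_p = 158.8 cfs at t = 8 h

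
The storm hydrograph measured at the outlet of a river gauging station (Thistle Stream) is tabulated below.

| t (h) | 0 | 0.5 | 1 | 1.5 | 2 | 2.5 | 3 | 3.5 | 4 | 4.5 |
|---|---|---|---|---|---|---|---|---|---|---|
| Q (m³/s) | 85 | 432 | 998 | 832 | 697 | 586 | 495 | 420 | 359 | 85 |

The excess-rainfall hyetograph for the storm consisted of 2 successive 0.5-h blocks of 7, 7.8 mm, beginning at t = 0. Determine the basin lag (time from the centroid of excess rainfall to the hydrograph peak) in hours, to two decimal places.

t_L ≈ 0.49 h

Centroid of excess rainfall: t_c = Σ P_i·t̄_i / ΣP_i = 0.5135 h (block centres at 0.25, 0.75 h).
Hydrograph peak occurs at t = 1 h, so basin lag t_L = 1 − 0.5135 = 0.49 h.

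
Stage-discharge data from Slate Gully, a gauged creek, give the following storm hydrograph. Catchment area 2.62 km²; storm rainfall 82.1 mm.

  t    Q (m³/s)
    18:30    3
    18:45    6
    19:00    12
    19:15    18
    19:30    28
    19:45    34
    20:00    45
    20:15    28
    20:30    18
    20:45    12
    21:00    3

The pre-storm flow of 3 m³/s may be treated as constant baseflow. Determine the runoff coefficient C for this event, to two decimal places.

C ≈ 0.73

ΣQ_DR = 174.0 m³/s; V = ΣQ_DR·Δt = 1.566 × 10^5 m³.
Runoff depth d = V / A = 59.77 mm.
C = d / P = 59.77 / 82.1 = 0.73.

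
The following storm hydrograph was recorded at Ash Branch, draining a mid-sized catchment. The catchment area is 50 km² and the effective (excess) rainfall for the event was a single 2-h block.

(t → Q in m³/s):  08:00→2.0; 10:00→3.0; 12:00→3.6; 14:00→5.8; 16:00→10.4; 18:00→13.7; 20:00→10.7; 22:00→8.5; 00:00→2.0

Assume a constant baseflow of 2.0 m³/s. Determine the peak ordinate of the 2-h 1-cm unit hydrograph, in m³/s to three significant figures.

U_p ≈ 19.5 m³/s

Direct runoff: 0.0, 1.0, 1.6, 3.8, 8.4, 11.7, 8.7, 6.5, 0.0 m³/s; ΣQ_DR = 41.70 m³/s, peak = 11.7 m³/s.
Runoff depth d = ΣQ_DR·Δt / A = 41.70 × 7200 / (50 km²) = 6.005 mm.
The 1-cm UH is the DRH scaled by (10 mm)/d, so U_p = 11.7 × 10/6.005 = 19.5 m³/s.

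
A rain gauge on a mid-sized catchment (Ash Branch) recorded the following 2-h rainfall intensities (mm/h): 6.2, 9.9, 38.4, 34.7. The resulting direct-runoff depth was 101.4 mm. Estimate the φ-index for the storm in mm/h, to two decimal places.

φ ≈ 11.20 mm/h

Only the 2 blocks with intensity above φ contribute runoff: 38.4, 34.7 mm/h.
Σ(I−φ)·Δt = d  ⇒  (38.4+34.7 − 2φ)·2 = 101.4
φ = (73.10 − 101.4/2) / 2 = 11.20 mm/h.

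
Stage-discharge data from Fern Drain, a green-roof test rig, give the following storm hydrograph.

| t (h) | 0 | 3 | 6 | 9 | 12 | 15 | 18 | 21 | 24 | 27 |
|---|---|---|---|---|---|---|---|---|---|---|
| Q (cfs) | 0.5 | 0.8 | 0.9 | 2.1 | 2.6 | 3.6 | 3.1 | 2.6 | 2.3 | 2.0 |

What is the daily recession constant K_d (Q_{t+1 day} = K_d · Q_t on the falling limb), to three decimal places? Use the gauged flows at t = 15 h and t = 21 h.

K_d ≈ 0.272

Between t = 15 h and t = 21 h the flow falls from 3.6 to 2.6 cfs over 2×3 h = 6 h.
Per-interval ratio K = (2.6/3.6)^(1/2) = 0.8498; K_d = K^(24/3) = 0.272.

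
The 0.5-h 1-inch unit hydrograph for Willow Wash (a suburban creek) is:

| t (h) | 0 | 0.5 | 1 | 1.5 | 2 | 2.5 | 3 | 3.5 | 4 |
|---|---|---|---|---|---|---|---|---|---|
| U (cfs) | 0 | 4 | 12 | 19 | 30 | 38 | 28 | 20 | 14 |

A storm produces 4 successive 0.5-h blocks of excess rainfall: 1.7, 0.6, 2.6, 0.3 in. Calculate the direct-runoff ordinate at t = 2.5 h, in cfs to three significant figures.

By discrete convolution, Q_j = Σ (P_i / 1 in) · U_{j−i}.
At t = 2.5 h (j=5): Q = (1.7/1)·38 + (0.6/1)·30 + (2.6/1)·19 + (0.3/1)·12 = 136 cfs.

Q ≈ 136 cfs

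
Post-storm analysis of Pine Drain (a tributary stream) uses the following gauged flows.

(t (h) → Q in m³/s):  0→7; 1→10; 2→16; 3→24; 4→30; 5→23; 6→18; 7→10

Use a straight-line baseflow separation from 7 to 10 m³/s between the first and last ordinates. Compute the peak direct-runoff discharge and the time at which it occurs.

Subtracting baseflow gives direct-runoff ordinates: 0.00, 2.57, 8.14, 15.71, 21.29, 13.86, 8.43, 0.00 m³/s.
The maximum is 21.29 m³/s, occurring at the reading for t = 4 h.

Q_p = 21.29 m³/s at t = 4 h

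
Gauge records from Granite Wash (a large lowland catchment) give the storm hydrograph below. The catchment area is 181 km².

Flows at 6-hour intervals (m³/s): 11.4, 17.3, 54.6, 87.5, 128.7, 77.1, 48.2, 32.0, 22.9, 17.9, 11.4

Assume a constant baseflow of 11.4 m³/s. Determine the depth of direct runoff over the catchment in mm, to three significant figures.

Direct runoff: 0.0, 5.9, 43.2, 76.1, 117.3, 65.7, 36.8, 20.6, 11.5, 6.5, 0.0 m³/s; ΣQ_DR = 383.6 m³/s.
V = ΣQ_DR · Δt = 383.6 × 21600 s = 8.286 × 10^6 m³.
Over A = 181 km², depth = V / A = 45.8 mm.

d ≈ 45.8 mm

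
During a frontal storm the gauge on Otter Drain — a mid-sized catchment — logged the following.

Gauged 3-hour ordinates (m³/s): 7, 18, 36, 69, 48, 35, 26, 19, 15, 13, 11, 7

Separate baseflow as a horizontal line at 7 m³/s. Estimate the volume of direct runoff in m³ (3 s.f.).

Direct-runoff ordinates (Q − Q_b): 0.0, 11.0, 29.0, 62.0, 41.0, 28.0, 19.0, 12.0, 8.0, 6.0, 4.0, 0.0 m³/s.
ΣQ_DR = 220.0 m³/s.
With Δt = 3 h = 10800 s, V = ΣQ_DR · Δt = 220.0 × 10800 = 2.38 × 10^6 m³.

V ≈ 2.38 × 10^6 m³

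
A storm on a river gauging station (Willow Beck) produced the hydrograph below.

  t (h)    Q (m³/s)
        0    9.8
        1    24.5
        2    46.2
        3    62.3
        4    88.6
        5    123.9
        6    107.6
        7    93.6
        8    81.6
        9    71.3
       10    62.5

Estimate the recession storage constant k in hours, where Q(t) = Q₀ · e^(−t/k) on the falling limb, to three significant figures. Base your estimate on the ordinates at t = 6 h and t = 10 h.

On the falling limb, Q drops from 107.6 to 62.5 m³/s between t = 6 h and t = 10 h (Δt = 4 h).
k = −Δt / ln(Q₂/Q₁) = −4 / ln(62.5/107.6) = 7.36 h.

k ≈ 7.36 h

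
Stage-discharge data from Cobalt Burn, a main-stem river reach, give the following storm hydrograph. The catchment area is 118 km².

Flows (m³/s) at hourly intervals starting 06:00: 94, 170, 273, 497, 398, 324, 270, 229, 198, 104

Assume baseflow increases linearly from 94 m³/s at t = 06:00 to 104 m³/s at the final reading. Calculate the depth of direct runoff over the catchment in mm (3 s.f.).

Direct runoff: 0.00, 74.89, 176.78, 399.67, 299.56, 224.44, 169.33, 127.22, 95.11, 0.00 m³/s; ΣQ_DR = 1567 m³/s.
V = ΣQ_DR · Δt = 1567 × 3600 s = 5.641 × 10^6 m³.
Over A = 118 km², depth = V / A = 47.8 mm.

d ≈ 47.8 mm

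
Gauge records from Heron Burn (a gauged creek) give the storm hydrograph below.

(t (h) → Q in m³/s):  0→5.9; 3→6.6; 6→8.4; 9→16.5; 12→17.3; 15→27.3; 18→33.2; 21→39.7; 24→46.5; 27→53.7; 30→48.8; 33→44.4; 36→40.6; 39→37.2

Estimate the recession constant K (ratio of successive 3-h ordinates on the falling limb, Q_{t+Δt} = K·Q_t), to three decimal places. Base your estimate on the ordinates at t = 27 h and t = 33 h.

Using the recession-limb readings at t = 27 h and t = 33 h: Q falls from 53.7 to 44.4 m³/s over 2 intervals.
K = (Q₂/Q₁)^(1/2) = (44.4/53.7)^(1/2) = 0.909.

K ≈ 0.909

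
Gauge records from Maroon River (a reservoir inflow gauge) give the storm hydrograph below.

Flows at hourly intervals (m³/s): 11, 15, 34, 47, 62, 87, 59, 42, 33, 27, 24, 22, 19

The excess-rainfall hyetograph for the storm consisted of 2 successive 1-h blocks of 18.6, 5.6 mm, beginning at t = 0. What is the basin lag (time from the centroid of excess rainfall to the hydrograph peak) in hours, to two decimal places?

t_L ≈ 4.27 h

Centroid of excess rainfall: t_c = Σ P_i·t̄_i / ΣP_i = 0.7314 h (block centres at 0.5, 1.5 h).
Hydrograph peak occurs at t = 5 h, so basin lag t_L = 5 − 0.7314 = 4.27 h.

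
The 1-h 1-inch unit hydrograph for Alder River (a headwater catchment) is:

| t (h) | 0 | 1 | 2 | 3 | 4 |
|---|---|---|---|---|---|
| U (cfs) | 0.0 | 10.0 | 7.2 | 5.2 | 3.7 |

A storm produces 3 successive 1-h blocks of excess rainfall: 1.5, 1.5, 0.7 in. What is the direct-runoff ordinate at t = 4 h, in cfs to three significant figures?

Q ≈ 18.4 cfs

By discrete convolution, Q_j = Σ (P_i / 1 in) · U_{j−i}.
At t = 4 h (j=4): Q = (1.5/1)·3.7 + (1.5/1)·5.2 + (0.7/1)·7.2 = 18.4 cfs.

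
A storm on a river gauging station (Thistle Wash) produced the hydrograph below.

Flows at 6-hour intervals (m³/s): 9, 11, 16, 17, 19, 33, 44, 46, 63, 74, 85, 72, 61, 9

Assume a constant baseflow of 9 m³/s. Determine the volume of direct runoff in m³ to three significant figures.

Direct-runoff ordinates (Q − Q_b): 0.0, 2.0, 7.0, 8.0, 10.0, 24.0, 35.0, 37.0, 54.0, 65.0, 76.0, 63.0, 52.0, 0.0 m³/s.
ΣQ_DR = 433.0 m³/s.
With Δt = 6 h = 21600 s, V = ΣQ_DR · Δt = 433.0 × 21600 = 9.35 × 10^6 m³.

V ≈ 9.35 × 10^6 m³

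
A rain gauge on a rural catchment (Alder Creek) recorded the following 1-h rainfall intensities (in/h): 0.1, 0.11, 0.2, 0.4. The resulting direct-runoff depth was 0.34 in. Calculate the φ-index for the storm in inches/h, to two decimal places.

φ ≈ 0.13 in/h

Only the 2 blocks with intensity above φ contribute runoff: 0.2, 0.4 in/h.
Σ(I−φ)·Δt = d  ⇒  (0.2+0.4 − 2φ)·1 = 0.34
φ = (0.6000 − 0.34/1) / 2 = 0.13 in/h.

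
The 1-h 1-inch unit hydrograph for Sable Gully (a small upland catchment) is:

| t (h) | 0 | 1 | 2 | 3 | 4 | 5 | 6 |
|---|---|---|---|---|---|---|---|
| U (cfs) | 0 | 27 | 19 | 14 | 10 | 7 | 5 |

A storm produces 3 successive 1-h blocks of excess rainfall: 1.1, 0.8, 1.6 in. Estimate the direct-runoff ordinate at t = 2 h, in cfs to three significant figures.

By discrete convolution, Q_j = Σ (P_i / 1 in) · U_{j−i}.
At t = 2 h (j=2): Q = (1.1/1)·19 + (0.8/1)·27 + (1.6/1)·0 = 42.5 cfs.

Q ≈ 42.5 cfs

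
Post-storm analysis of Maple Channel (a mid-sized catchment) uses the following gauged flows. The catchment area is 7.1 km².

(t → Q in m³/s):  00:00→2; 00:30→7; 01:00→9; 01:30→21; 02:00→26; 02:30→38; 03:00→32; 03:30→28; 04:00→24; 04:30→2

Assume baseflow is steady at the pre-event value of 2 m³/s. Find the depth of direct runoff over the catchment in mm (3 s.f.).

d ≈ 42.8 mm

Direct runoff: 0.0, 5.0, 7.0, 19.0, 24.0, 36.0, 30.0, 26.0, 22.0, 0.0 m³/s; ΣQ_DR = 169.0 m³/s.
V = ΣQ_DR · Δt = 169.0 × 1800 s = 3.042 × 10^5 m³.
Over A = 7.1 km², depth = V / A = 42.8 mm.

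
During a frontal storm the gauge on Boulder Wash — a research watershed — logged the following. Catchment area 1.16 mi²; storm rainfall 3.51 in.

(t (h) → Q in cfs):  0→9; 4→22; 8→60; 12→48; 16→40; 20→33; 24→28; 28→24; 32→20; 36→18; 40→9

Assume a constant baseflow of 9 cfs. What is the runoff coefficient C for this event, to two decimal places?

C ≈ 0.32

ΣQ_DR = 212.0 cfs; V = ΣQ_DR·Δt = 3.053 × 10^6 ft³.
Runoff depth d = V / A = 1.133 in.
C = d / P = 1.133 / 3.51 = 0.32.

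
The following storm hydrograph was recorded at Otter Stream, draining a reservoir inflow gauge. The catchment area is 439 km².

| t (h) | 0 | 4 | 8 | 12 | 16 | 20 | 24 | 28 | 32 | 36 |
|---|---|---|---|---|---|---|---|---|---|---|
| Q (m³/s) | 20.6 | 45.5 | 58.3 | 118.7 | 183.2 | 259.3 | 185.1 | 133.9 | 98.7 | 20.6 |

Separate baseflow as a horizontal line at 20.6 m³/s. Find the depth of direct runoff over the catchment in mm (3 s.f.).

Direct runoff: 0.0, 24.9, 37.7, 98.1, 162.6, 238.7, 164.5, 113.3, 78.1, 0.0 m³/s; ΣQ_DR = 917.9 m³/s.
V = ΣQ_DR · Δt = 917.9 × 14400 s = 1.322 × 10^7 m³.
Over A = 439 km², depth = V / A = 30.1 mm.

d ≈ 30.1 mm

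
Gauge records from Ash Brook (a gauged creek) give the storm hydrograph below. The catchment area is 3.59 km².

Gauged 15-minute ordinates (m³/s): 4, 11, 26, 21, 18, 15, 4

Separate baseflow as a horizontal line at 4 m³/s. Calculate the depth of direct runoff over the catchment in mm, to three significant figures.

d ≈ 17.8 mm

Direct runoff: 0.0, 7.0, 22.0, 17.0, 14.0, 11.0, 0.0 m³/s; ΣQ_DR = 71.00 m³/s.
V = ΣQ_DR · Δt = 71.00 × 900 s = 63900 m³.
Over A = 3.59 km², depth = V / A = 17.8 mm.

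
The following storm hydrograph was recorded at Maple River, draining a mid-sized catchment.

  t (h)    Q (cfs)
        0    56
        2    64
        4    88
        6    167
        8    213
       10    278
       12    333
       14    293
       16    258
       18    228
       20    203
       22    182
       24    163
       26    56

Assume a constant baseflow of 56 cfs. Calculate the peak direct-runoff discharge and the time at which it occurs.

Q_p = 277.0 cfs at t = 12 h

Subtracting baseflow gives direct-runoff ordinates: 0.0, 8.0, 32.0, 111.0, 157.0, 222.0, 277.0, 237.0, 202.0, 172.0, 147.0, 126.0, 107.0, 0.0 cfs.
The maximum is 277.0 cfs, occurring at the reading for t = 12 h.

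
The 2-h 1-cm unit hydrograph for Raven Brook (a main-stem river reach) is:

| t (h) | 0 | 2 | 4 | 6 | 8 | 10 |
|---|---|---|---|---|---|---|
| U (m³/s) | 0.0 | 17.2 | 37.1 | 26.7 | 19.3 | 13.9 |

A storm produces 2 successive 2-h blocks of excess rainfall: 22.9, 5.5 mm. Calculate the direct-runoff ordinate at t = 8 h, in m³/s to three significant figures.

By discrete convolution, Q_j = Σ (P_i / 10 mm) · U_{j−i}.
At t = 8 h (j=4): Q = (22.9/10)·19.3 + (5.5/10)·26.7 = 58.9 m³/s.

Q ≈ 58.9 m³/s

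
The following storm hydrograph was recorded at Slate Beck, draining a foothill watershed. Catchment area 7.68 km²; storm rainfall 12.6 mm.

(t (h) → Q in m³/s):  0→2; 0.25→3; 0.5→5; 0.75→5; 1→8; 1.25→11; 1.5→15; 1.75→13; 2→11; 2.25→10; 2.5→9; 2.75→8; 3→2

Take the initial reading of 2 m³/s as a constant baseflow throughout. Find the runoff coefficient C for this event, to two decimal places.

ΣQ_DR = 76.00 m³/s; V = ΣQ_DR·Δt = 68400 m³.
Runoff depth d = V / A = 8.906 mm.
C = d / P = 8.906 / 12.6 = 0.71.

C ≈ 0.71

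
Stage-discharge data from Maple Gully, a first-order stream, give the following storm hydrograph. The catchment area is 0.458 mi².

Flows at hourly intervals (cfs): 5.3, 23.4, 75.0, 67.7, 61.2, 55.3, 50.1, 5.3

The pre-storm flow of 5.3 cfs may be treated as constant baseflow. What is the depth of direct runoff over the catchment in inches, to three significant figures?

d ≈ 1.02 in

Direct runoff: 0.0, 18.1, 69.7, 62.4, 55.9, 50.0, 44.8, 0.0 cfs; ΣQ_DR = 300.9 cfs.
V = ΣQ_DR · Δt = 300.9 × 3600 s = 1.083 × 10^6 ft³.
Over A = 0.458 mi², depth = V / A = 1.02 in.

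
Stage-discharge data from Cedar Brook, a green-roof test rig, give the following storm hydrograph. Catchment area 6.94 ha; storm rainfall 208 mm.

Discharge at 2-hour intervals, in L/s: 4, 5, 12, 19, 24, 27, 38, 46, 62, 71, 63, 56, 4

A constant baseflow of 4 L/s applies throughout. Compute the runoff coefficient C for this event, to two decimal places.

C ≈ 0.19

ΣQ_DR = 379.0 L/s; V = ΣQ_DR·Δt = 2.729 × 10^6 L.
Runoff depth d = V / A = 39.32 mm.
C = d / P = 39.32 / 208 = 0.19.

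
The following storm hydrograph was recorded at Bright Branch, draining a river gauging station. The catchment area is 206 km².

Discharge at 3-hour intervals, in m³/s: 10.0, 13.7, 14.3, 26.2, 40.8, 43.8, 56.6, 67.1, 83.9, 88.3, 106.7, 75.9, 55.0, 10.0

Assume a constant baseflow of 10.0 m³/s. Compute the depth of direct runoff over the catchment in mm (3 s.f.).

d ≈ 29.0 mm

Direct runoff: 0.0, 3.7, 4.3, 16.2, 30.8, 33.8, 46.6, 57.1, 73.9, 78.3, 96.7, 65.9, 45.0, 0.0 m³/s; ΣQ_DR = 552.3 m³/s.
V = ΣQ_DR · Δt = 552.3 × 10800 s = 5.965 × 10^6 m³.
Over A = 206 km², depth = V / A = 29.0 mm.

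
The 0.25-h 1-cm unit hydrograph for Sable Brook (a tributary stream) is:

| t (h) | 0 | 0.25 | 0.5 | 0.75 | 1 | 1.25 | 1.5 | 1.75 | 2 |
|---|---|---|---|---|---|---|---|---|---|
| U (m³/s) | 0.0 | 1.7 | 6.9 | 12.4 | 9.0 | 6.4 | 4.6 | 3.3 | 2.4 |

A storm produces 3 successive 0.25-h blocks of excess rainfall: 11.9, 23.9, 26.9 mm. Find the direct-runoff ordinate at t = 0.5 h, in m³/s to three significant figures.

Q ≈ 12.3 m³/s

By discrete convolution, Q_j = Σ (P_i / 10 mm) · U_{j−i}.
At t = 0.5 h (j=2): Q = (11.9/10)·6.9 + (23.9/10)·1.7 + (26.9/10)·0.0 = 12.3 m³/s.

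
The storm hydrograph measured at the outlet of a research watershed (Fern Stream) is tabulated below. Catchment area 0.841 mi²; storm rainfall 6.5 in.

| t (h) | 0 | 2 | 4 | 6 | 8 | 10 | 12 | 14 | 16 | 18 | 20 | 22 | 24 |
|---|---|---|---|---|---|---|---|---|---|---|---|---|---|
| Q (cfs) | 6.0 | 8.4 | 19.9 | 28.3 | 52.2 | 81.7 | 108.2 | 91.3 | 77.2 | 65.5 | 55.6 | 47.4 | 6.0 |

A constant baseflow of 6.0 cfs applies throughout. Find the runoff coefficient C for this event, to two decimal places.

ΣQ_DR = 569.7 cfs; V = ΣQ_DR·Δt = 4.102 × 10^6 ft³.
Runoff depth d = V / A = 2.099 in.
C = d / P = 2.099 / 6.5 = 0.32.

C ≈ 0.32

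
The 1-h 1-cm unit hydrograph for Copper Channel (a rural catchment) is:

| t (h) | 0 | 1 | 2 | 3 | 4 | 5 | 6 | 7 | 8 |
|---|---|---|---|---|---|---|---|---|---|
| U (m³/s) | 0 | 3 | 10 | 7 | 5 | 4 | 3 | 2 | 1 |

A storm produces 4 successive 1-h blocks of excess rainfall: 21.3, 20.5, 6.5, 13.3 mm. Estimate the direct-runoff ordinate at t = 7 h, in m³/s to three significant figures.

Q ≈ 19.7 m³/s

By discrete convolution, Q_j = Σ (P_i / 10 mm) · U_{j−i}.
At t = 7 h (j=7): Q = (21.3/10)·2 + (20.5/10)·3 + (6.5/10)·4 + (13.3/10)·5 = 19.7 m³/s.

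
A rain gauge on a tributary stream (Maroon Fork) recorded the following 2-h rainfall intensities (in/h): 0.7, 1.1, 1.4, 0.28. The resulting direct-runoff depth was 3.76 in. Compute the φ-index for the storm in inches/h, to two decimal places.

φ ≈ 0.44 in/h

Only the 3 blocks with intensity above φ contribute runoff: 0.7, 1.1, 1.4 in/h.
Σ(I−φ)·Δt = d  ⇒  (0.7+1.1+1.4 − 3φ)·2 = 3.76
φ = (3.200 − 3.76/2) / 3 = 0.44 in/h.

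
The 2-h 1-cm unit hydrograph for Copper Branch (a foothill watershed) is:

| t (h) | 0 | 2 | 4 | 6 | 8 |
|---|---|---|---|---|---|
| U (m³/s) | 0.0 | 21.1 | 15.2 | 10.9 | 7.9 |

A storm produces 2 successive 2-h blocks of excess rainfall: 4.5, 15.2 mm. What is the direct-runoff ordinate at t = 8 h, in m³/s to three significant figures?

Q ≈ 20.1 m³/s

By discrete convolution, Q_j = Σ (P_i / 10 mm) · U_{j−i}.
At t = 8 h (j=4): Q = (4.5/10)·7.9 + (15.2/10)·10.9 = 20.1 m³/s.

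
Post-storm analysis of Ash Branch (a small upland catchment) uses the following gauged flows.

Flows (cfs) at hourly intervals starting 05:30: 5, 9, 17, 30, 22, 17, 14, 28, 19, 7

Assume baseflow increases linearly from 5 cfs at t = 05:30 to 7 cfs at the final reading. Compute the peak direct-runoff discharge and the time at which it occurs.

Q_p = 24.33 cfs at t = 08:30

Subtracting baseflow gives direct-runoff ordinates: 0.00, 3.78, 11.56, 24.33, 16.11, 10.89, 7.67, 21.44, 12.22, 0.00 cfs.
The maximum is 24.33 cfs, occurring at the reading for t = 08:30.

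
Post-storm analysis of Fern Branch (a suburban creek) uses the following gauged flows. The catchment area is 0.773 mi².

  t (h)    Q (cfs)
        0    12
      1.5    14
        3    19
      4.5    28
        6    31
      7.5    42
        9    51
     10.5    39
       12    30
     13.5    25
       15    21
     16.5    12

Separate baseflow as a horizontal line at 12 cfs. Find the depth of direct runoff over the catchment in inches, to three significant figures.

Direct runoff: 0.0, 2.0, 7.0, 16.0, 19.0, 30.0, 39.0, 27.0, 18.0, 13.0, 9.0, 0.0 cfs; ΣQ_DR = 180.0 cfs.
V = ΣQ_DR · Δt = 180.0 × 5400 s = 9.720 × 10^5 ft³.
Over A = 0.773 mi², depth = V / A = 0.541 in.

d ≈ 0.541 in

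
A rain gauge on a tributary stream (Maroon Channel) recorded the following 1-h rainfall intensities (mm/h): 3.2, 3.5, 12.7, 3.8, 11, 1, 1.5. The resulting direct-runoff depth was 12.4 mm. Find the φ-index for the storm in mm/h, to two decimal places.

Only the 2 blocks with intensity above φ contribute runoff: 12.7, 11 mm/h.
Σ(I−φ)·Δt = d  ⇒  (12.7+11 − 2φ)·1 = 12.4
φ = (23.70 − 12.4/1) / 2 = 5.65 mm/h.

φ ≈ 5.65 mm/h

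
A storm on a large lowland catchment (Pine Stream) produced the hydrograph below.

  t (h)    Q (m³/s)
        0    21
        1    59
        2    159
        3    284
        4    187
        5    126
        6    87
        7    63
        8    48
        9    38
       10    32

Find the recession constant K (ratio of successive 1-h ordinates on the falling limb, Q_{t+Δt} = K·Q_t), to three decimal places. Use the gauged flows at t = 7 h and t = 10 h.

K ≈ 0.798

Using the recession-limb readings at t = 7 h and t = 10 h: Q falls from 63 to 32 m³/s over 3 intervals.
K = (Q₂/Q₁)^(1/3) = (32/63)^(1/3) = 0.798.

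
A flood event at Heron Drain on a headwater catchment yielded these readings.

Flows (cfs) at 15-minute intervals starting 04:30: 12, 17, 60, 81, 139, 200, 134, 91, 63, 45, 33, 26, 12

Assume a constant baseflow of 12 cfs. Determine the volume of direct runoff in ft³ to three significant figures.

Direct-runoff ordinates (Q − Q_b): 0.0, 5.0, 48.0, 69.0, 127.0, 188.0, 122.0, 79.0, 51.0, 33.0, 21.0, 14.0, 0.0 cfs.
ΣQ_DR = 757.0 cfs.
With Δt = 0.25 h = 900 s, V = ΣQ_DR · Δt = 757.0 × 900 = 6.81 × 10^5 ft³.

V ≈ 6.81 × 10^5 ft³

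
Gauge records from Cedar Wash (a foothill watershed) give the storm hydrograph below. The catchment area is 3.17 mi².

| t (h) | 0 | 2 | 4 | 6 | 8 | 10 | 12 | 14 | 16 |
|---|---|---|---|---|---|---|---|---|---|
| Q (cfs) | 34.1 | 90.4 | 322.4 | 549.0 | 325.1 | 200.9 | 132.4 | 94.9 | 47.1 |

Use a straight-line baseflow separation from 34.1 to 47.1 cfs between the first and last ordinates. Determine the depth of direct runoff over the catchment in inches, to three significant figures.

Direct runoff: 0.00, 54.67, 285.05, 510.02, 284.50, 158.68, 88.55, 49.42, 0.00 cfs; ΣQ_DR = 1431 cfs.
V = ΣQ_DR · Δt = 1431 × 7200 s = 1.030 × 10^7 ft³.
Over A = 3.17 mi², depth = V / A = 1.40 in.

d ≈ 1.40 in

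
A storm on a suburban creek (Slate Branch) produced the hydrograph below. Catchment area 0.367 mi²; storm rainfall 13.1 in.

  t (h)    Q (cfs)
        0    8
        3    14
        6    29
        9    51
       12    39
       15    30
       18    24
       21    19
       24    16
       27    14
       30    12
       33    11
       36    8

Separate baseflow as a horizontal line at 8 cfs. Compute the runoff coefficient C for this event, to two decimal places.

ΣQ_DR = 171.0 cfs; V = ΣQ_DR·Δt = 1.847 × 10^6 ft³.
Runoff depth d = V / A = 2.166 in.
C = d / P = 2.166 / 13.1 = 0.17.

C ≈ 0.17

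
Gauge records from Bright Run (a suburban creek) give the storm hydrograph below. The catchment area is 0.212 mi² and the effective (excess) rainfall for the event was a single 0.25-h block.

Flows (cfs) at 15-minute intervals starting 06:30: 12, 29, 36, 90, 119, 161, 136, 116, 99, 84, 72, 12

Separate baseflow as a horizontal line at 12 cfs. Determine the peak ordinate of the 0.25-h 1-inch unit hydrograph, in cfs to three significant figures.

Direct runoff: 0.0, 17.0, 24.0, 78.0, 107.0, 149.0, 124.0, 104.0, 87.0, 72.0, 60.0, 0.0 cfs; ΣQ_DR = 822.0 cfs, peak = 149.0 cfs.
Runoff depth d = ΣQ_DR·Δt / A = 822.0 × 900 / (0.212 mi²) = 1.502 in.
The 1-inch UH is the DRH scaled by (1 in)/d, so U_p = 149.0 × 1/1.502 = 99.2 cfs.

U_p ≈ 99.2 cfs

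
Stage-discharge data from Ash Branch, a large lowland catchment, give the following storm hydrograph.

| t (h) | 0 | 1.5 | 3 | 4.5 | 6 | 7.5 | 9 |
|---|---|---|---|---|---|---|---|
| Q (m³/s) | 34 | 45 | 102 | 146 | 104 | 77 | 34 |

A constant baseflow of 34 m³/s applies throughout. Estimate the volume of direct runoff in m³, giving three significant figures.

V ≈ 1.64 × 10^6 m³

Direct-runoff ordinates (Q − Q_b): 0.0, 11.0, 68.0, 112.0, 70.0, 43.0, 0.0 m³/s.
ΣQ_DR = 304.0 m³/s.
With Δt = 1.5 h = 5400 s, V = ΣQ_DR · Δt = 304.0 × 5400 = 1.64 × 10^6 m³.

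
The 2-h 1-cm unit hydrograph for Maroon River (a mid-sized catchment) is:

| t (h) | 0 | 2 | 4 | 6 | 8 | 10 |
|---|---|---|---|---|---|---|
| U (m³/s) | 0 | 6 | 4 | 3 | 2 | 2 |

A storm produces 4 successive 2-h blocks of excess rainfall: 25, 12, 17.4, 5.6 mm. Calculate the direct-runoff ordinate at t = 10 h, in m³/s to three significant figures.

By discrete convolution, Q_j = Σ (P_i / 10 mm) · U_{j−i}.
At t = 10 h (j=5): Q = (25/10)·2 + (12/10)·2 + (17.4/10)·3 + (5.6/10)·4 = 14.9 m³/s.

Q ≈ 14.9 m³/s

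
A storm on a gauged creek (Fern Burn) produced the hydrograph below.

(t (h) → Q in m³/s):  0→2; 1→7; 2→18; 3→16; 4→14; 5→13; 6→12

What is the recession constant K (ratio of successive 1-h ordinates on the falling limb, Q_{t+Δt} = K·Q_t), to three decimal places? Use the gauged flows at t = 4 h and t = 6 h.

Using the recession-limb readings at t = 4 h and t = 6 h: Q falls from 14 to 12 m³/s over 2 intervals.
K = (Q₂/Q₁)^(1/2) = (12/14)^(1/2) = 0.926.

K ≈ 0.926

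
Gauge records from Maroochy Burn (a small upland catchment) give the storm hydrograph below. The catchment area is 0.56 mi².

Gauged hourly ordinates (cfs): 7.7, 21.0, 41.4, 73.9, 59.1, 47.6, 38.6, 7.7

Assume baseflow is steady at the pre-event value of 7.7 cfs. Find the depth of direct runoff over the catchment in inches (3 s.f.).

Direct runoff: 0.0, 13.3, 33.7, 66.2, 51.4, 39.9, 30.9, 0.0 cfs; ΣQ_DR = 235.4 cfs.
V = ΣQ_DR · Δt = 235.4 × 3600 s = 8.474 × 10^5 ft³.
Over A = 0.56 mi², depth = V / A = 0.651 in.

d ≈ 0.651 in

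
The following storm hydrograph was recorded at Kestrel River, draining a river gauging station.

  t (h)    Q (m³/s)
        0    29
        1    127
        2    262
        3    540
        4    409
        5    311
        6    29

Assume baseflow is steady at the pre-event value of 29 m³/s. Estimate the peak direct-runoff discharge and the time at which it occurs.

Q_p = 511.0 m³/s at t = 3 h

Subtracting baseflow gives direct-runoff ordinates: 0.0, 98.0, 233.0, 511.0, 380.0, 282.0, 0.0 m³/s.
The maximum is 511.0 m³/s, occurring at the reading for t = 3 h.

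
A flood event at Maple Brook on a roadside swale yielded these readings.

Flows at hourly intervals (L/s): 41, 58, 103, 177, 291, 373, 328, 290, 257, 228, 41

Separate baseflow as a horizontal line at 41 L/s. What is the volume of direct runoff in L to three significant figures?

Direct-runoff ordinates (Q − Q_b): 0.0, 17.0, 62.0, 136.0, 250.0, 332.0, 287.0, 249.0, 216.0, 187.0, 0.0 L/s.
ΣQ_DR = 1736 L/s.
With Δt = 1 h = 3600 s, V = ΣQ_DR · Δt = 1736 × 3600 = 6.25 × 10^6 L.

V ≈ 6.25 × 10^6 L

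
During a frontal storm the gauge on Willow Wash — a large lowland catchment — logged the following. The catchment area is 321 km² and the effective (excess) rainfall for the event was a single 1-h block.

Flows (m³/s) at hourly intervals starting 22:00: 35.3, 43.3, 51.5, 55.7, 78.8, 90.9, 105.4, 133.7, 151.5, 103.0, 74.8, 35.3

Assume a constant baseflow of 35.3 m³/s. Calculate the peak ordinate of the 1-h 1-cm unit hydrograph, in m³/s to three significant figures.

Direct runoff: 0.0, 8.0, 16.2, 20.4, 43.5, 55.6, 70.1, 98.4, 116.2, 67.7, 39.5, 0.0 m³/s; ΣQ_DR = 535.6 m³/s, peak = 116.2 m³/s.
Runoff depth d = ΣQ_DR·Δt / A = 535.6 × 3600 / (321 km²) = 6.007 mm.
The 1-cm UH is the DRH scaled by (10 mm)/d, so U_p = 116.2 × 10/6.007 = 193 m³/s.

U_p ≈ 193 m³/s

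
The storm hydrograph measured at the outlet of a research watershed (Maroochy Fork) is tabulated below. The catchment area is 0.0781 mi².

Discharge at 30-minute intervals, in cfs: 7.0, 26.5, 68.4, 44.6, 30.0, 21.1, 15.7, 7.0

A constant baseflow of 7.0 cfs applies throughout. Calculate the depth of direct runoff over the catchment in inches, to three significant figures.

d ≈ 1.63 in

Direct runoff: 0.0, 19.5, 61.4, 37.6, 23.0, 14.1, 8.7, 0.0 cfs; ΣQ_DR = 164.3 cfs.
V = ΣQ_DR · Δt = 164.3 × 1800 s = 2.957 × 10^5 ft³.
Over A = 0.0781 mi², depth = V / A = 1.63 in.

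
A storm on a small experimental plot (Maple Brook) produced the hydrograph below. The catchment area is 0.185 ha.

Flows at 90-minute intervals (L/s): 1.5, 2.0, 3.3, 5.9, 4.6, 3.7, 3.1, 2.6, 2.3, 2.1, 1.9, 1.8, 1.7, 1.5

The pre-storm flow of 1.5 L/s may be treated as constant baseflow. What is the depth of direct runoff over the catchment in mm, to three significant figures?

d ≈ 49.6 mm

Direct runoff: 0.0, 0.5, 1.8, 4.4, 3.1, 2.2, 1.6, 1.1, 0.8, 0.6, 0.4, 0.3, 0.2, 0.0 L/s; ΣQ_DR = 17.00 L/s.
V = ΣQ_DR · Δt = 17.00 × 5400 s = 91800 L.
Over A = 0.185 ha, depth = V / A = 49.6 mm.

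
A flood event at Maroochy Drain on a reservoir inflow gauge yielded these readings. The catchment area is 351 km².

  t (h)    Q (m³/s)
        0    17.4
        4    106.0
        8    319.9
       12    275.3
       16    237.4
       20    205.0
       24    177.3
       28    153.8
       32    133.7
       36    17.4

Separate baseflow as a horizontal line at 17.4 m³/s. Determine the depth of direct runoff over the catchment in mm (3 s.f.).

d ≈ 60.3 mm

Direct runoff: 0.0, 88.6, 302.5, 257.9, 220.0, 187.6, 159.9, 136.4, 116.3, 0.0 m³/s; ΣQ_DR = 1469 m³/s.
V = ΣQ_DR · Δt = 1469 × 14400 s = 2.116 × 10^7 m³.
Over A = 351 km², depth = V / A = 60.3 mm.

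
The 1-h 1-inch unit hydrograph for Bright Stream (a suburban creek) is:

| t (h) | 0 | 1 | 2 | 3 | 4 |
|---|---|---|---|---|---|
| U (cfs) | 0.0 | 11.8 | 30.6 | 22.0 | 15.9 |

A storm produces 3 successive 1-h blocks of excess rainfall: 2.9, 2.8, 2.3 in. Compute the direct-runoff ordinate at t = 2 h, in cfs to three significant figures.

Q ≈ 122 cfs

By discrete convolution, Q_j = Σ (P_i / 1 in) · U_{j−i}.
At t = 2 h (j=2): Q = (2.9/1)·30.6 + (2.8/1)·11.8 + (2.3/1)·0.0 = 122 cfs.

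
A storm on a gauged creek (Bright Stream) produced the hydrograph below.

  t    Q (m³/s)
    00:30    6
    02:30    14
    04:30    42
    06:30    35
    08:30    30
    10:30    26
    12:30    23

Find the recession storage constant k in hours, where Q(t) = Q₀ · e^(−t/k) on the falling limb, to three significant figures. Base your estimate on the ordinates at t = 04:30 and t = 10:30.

On the falling limb, Q drops from 42 to 26 m³/s between t = 04:30 and t = 10:30 (Δt = 6 h).
k = −Δt / ln(Q₂/Q₁) = −6 / ln(26/42) = 12.5 h.

k ≈ 12.5 h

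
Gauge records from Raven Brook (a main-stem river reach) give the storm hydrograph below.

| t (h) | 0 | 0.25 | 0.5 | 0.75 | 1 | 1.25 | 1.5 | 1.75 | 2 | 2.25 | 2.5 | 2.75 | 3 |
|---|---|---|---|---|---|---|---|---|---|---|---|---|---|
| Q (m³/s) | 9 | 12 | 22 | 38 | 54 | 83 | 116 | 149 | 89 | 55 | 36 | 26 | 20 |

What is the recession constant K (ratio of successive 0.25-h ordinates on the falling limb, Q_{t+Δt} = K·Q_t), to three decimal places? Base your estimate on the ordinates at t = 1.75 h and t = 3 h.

Using the recession-limb readings at t = 1.75 h and t = 3 h: Q falls from 149 to 20 m³/s over 5 intervals.
K = (Q₂/Q₁)^(1/5) = (20/149)^(1/5) = 0.669.

K ≈ 0.669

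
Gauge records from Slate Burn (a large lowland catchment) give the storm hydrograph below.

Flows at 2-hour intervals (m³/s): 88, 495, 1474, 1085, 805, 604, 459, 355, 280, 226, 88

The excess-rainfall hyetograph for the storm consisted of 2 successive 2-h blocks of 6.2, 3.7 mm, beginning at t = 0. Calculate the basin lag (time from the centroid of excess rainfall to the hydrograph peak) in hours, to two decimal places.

Centroid of excess rainfall: t_c = Σ P_i·t̄_i / ΣP_i = 1.7475 h (block centres at 1, 3 h).
Hydrograph peak occurs at t = 4 h, so basin lag t_L = 4 − 1.7475 = 2.25 h.

t_L ≈ 2.25 h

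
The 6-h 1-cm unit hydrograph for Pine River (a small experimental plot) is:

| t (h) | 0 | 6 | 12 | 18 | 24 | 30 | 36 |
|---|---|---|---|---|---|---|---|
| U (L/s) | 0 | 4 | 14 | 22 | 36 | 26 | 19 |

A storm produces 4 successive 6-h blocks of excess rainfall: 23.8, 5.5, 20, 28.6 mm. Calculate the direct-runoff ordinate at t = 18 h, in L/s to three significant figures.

Q ≈ 68.1 L/s

By discrete convolution, Q_j = Σ (P_i / 10 mm) · U_{j−i}.
At t = 18 h (j=3): Q = (23.8/10)·22 + (5.5/10)·14 + (20/10)·4 + (28.6/10)·0 = 68.1 L/s.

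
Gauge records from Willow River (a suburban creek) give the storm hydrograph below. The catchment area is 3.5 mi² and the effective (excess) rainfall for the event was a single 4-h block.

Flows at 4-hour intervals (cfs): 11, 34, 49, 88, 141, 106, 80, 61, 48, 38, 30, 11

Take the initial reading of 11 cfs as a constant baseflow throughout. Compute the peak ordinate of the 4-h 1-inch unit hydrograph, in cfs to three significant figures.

Direct runoff: 0.0, 23.0, 38.0, 77.0, 130.0, 95.0, 69.0, 50.0, 37.0, 27.0, 19.0, 0.0 cfs; ΣQ_DR = 565.0 cfs, peak = 130.0 cfs.
Runoff depth d = ΣQ_DR·Δt / A = 565.0 × 14400 / (3.5 mi²) = 1.001 in.
The 1-inch UH is the DRH scaled by (1 in)/d, so U_p = 130.0 × 1/1.001 = 130 cfs.

U_p ≈ 130 cfs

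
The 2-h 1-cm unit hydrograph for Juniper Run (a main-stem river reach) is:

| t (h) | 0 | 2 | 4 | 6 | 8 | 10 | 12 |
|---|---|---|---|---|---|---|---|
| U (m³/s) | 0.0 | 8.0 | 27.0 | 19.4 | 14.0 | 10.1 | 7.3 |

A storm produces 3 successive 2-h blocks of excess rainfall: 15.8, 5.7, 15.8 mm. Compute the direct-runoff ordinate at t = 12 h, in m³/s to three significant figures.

By discrete convolution, Q_j = Σ (P_i / 10 mm) · U_{j−i}.
At t = 12 h (j=6): Q = (15.8/10)·7.3 + (5.7/10)·10.1 + (15.8/10)·14.0 = 39.4 m³/s.

Q ≈ 39.4 m³/s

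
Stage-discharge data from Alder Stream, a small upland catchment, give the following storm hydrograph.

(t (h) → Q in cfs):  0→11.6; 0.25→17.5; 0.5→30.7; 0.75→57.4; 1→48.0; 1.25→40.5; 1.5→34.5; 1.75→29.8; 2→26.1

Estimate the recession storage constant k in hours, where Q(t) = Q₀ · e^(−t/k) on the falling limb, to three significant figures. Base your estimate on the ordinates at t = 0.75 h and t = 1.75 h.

On the falling limb, Q drops from 57.4 to 29.8 cfs between t = 0.75 h and t = 1.75 h (Δt = 1 h).
k = −Δt / ln(Q₂/Q₁) = −1 / ln(29.8/57.4) = 1.53 h.

k ≈ 1.53 h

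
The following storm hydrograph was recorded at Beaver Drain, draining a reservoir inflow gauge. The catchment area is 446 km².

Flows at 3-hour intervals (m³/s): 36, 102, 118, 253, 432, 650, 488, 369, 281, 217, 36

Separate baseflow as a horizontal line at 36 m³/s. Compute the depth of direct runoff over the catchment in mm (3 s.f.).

d ≈ 62.6 mm

Direct runoff: 0.0, 66.0, 82.0, 217.0, 396.0, 614.0, 452.0, 333.0, 245.0, 181.0, 0.0 m³/s; ΣQ_DR = 2586 m³/s.
V = ΣQ_DR · Δt = 2586 × 10800 s = 2.793 × 10^7 m³.
Over A = 446 km², depth = V / A = 62.6 mm.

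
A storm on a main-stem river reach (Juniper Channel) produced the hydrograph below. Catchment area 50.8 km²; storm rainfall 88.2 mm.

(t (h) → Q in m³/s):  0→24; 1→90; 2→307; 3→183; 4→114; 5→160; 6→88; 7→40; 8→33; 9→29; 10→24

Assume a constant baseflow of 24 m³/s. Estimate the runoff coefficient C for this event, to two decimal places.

C ≈ 0.67

ΣQ_DR = 828.0 m³/s; V = ΣQ_DR·Δt = 2.981 × 10^6 m³.
Runoff depth d = V / A = 58.68 mm.
C = d / P = 58.68 / 88.2 = 0.67.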